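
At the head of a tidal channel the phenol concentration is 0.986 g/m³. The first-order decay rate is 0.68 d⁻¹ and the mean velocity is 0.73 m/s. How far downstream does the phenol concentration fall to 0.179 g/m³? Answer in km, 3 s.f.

From C = C₀·e^(−kt), t = ln(C₀/C)/k = ln(0.986/0.179)/0.68 = 1.706/0.68 = 2.509 d.
Distance = v·t = 0.73 m/s × 2.168e+05 s = 1.583e+05 m = 158.3 km.

158 km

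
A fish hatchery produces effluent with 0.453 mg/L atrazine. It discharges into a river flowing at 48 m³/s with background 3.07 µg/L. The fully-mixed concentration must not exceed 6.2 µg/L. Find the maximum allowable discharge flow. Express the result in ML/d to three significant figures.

3.07 µg/L = 0.00307 mg/L.
6.2 µg/L = 0.0062 mg/L.
Mass balance at complete mixing: C_std·(Q_w + Q_r) = Q_w·C_e + Q_r·C_b.
Rearranging, Q_w = Q_r·(C_std − C_b)/(C_e − C_std) = 48·(0.0062 − 0.00307) / (0.453 − 0.0062) = 0.3363 m³/s.
= 29.05 ML/d.

29.1 ML/d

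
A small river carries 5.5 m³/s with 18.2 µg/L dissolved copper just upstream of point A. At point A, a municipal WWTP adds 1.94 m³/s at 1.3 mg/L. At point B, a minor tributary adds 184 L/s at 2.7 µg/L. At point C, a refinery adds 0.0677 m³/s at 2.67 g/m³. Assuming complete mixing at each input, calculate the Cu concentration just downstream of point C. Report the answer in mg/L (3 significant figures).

0.364 mg/L

18.2 µg/L = 0.0182 mg/L.
After input A: C = (5.5·0.0182 + 1.94·1.3) / 7.44 = 0.3524 mg/L.
184 L/s = 0.184 m³/s.
2.7 µg/L = 0.0027 mg/L.
After input B: C = (7.44·0.3524 + 0.184·0.0027) / 7.624 = 0.344 mg/L.
After input C: C = (7.624·0.344 + 0.0677·2.67) / 7.692 = 0.3645 mg/L.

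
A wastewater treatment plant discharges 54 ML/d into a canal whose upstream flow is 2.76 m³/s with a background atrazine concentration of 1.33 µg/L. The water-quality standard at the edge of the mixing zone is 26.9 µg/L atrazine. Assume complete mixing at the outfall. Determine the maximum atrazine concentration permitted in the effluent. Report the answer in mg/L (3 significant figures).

0.140 mg/L

54 ML/d = 0.625 m³/s.
1.33 µg/L = 0.00133 mg/L.
26.9 µg/L = 0.0269 mg/L.
Mass balance: 0.0269·3.385 = 0.625·Cₑ + 2.76·0.00133.
Cₑ = (0.09106 − 0.003671) / 0.625 = 0.1398 mg/L.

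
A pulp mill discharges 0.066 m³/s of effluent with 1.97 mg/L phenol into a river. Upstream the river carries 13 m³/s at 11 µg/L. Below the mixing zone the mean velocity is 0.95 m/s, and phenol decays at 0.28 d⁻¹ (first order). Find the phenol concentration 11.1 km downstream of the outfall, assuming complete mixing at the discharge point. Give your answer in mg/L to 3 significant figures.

11 µg/L = 0.011 mg/L.
After complete mixing, C₀ = (0.066·1.97 + 13·0.011) / 13.07 = 0.0209 mg/L.
Travel time t = 1.11e+04 m / 0.95 m/s = 1.168e+04 s = 0.1352 d.
C = 0.0209·exp(−0.28·0.1352) = 0.0209·0.9628 = 0.02012 mg/L.

0.0201 mg/L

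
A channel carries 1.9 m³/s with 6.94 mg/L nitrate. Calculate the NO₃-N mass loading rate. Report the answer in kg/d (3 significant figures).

Mass flux = Q·C = 1.9 m³/s × 6.94 g/m³ = 13.19 g/s.
= 13.19 g/s × 86.4 = 1139 kg/d.

1140 kg/d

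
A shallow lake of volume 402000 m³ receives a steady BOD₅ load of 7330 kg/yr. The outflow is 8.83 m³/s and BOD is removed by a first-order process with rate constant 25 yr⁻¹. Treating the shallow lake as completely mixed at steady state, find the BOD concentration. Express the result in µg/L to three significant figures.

Outflow Q = 8.83 m³/s × 3.156e+07 s/yr = 2.787e+08 m³/yr.
Steady-state CSTR mass balance: W = Q·C + k·V·C, so C = W/(Q + kV).
Q + kV = 2.787e+08 + 25·402000 = 2.887e+08 m³/yr.
C = 7330/2.887e+08 = 2.539e-05 kg/m³ = 0.02539 mg/L = 25.39 µg/L.

25.4 µg/L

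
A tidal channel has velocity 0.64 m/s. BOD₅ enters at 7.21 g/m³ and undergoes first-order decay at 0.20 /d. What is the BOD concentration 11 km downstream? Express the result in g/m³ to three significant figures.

6.93 g/m³

Travel time t = 11 km / 0.64 m/s = 1.1e+04/0.64 = 1.719e+04 s = 0.1989 d.
First-order decay: C = 7.21·exp(−0.20·0.1989) = 7.21·0.961 = 6.929 g/m³.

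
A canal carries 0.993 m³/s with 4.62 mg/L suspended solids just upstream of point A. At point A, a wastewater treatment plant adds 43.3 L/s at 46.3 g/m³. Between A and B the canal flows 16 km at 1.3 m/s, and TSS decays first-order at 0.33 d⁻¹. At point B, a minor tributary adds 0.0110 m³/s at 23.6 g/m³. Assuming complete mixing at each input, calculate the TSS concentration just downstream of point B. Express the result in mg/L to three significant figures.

6.25 mg/L

43.3 L/s = 0.0433 m³/s.
After input A: C = (0.993·4.62 + 0.0433·46.3) / 1.036 = 6.362 mg/L.
Over the 16 km reach to input B (t = 1.231e+04 s = 0.1425 d), decay gives C = 6.362·exp(−0.33·0.1425) = 6.069 mg/L.
After input B: C = (1.036·6.069 + 0.011·23.6) / 1.047 = 6.254 mg/L.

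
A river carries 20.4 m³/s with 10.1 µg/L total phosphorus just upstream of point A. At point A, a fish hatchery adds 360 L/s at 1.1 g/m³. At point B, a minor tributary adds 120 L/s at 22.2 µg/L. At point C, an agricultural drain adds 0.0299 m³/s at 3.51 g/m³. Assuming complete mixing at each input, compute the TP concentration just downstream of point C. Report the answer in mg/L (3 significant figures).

0.0339 mg/L

10.1 µg/L = 0.0101 mg/L.
360 L/s = 0.36 m³/s.
After input A: C = (20.4·0.0101 + 0.36·1.1) / 20.76 = 0.029 mg/L.
120 L/s = 0.12 m³/s.
22.2 µg/L = 0.0222 mg/L.
After input B: C = (20.76·0.029 + 0.12·0.0222) / 20.88 = 0.02896 mg/L.
After input C: C = (20.88·0.02896 + 0.0299·3.51) / 20.91 = 0.03394 mg/L.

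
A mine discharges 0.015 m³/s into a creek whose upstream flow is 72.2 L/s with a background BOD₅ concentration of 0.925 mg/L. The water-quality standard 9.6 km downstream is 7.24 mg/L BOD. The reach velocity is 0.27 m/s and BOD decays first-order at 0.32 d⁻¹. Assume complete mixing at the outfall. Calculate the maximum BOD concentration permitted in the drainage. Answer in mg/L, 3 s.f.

72.2 L/s = 0.0722 m³/s.
Travel time to the compliance point: t = 9600/0.27 = 3.556e+04 s = 0.4115 d; decay factor exp(−0.32·0.4115) = 0.8766.
So the concentration just after mixing may be at most 7.24/0.8766 = 8.259 mg/L.
Mass balance: 8.259·0.0872 = 0.015·Cₑ + 0.0722·0.925.
Cₑ = (0.7202 − 0.06678) / 0.015 = 43.56 mg/L.

43.6 mg/L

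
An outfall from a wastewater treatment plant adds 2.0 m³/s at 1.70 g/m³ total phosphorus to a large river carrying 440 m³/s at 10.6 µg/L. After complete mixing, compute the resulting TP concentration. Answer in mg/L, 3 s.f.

10.6 µg/L = 0.0106 mg/L.
Flow-weighted mixing gives C = (2·1.7 + 440·0.0106) / (2 + 440) = 8.064/442 = 0.01824 mg/L.

0.0182 mg/L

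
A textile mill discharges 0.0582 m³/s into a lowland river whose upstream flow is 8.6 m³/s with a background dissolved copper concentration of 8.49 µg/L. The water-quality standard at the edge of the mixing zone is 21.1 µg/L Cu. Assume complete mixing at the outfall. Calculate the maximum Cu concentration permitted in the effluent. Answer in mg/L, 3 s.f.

1.88 mg/L

8.49 µg/L = 0.00849 mg/L.
21.1 µg/L = 0.0211 mg/L.
Mass balance: 0.0211·8.658 = 0.0582·Cₑ + 8.6·0.00849.
Cₑ = (0.1827 − 0.07301) / 0.0582 = 1.884 mg/L.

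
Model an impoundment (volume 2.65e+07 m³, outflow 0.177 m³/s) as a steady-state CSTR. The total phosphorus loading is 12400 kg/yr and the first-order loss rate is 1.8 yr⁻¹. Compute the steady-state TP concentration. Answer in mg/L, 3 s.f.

0.233 mg/L

Outflow Q = 0.177 m³/s × 3.156e+07 s/yr = 5.586e+06 m³/yr.
Steady-state CSTR mass balance: W = Q·C + k·V·C, so C = W/(Q + kV).
Q + kV = 5.586e+06 + 1.8·2.65e+07 = 5.329e+07 m³/yr.
C = 12400/5.329e+07 = 0.0002327 kg/m³ = 0.2327 mg/L.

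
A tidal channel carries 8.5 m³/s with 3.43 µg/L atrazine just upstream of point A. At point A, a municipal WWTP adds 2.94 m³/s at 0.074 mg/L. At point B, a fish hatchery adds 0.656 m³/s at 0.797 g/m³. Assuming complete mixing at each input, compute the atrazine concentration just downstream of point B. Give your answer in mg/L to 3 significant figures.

3.43 µg/L = 0.00343 mg/L.
After input A: C = (8.5·0.00343 + 2.94·0.074) / 11.44 = 0.02157 mg/L.
After input B: C = (11.44·0.02157 + 0.656·0.797) / 12.1 = 0.06362 mg/L.

0.0636 mg/L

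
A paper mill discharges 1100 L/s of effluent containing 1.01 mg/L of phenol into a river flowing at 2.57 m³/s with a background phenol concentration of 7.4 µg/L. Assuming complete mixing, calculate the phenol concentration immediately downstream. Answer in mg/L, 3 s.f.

0.308 mg/L

1100 L/s = 1.1 m³/s.
7.4 µg/L = 0.0074 mg/L.
By mass balance at complete mixing, C = (1.1·1.01 + 2.57·0.0074) / (1.1 + 2.57) = 1.13/3.67 = 0.3079 mg/L.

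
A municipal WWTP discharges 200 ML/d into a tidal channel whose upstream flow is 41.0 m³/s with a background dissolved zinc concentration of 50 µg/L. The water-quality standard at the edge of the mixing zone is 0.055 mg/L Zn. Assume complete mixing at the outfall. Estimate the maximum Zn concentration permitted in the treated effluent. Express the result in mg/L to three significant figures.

200 ML/d = 2.315 m³/s.
50 µg/L = 0.05 mg/L.
Mass balance: 0.055·43.31 = 2.315·Cₑ + 41·0.05.
Cₑ = (2.382 − 2.05) / 2.315 = 0.1436 mg/L.

0.144 mg/L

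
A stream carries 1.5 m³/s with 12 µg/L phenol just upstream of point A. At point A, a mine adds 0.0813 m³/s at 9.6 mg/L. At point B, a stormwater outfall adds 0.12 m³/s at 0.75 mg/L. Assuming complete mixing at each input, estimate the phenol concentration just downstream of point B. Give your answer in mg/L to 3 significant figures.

0.522 mg/L

12 µg/L = 0.012 mg/L.
After input A: C = (1.5·0.012 + 0.0813·9.6) / 1.581 = 0.505 mg/L.
After input B: C = (1.581·0.505 + 0.12·0.75) / 1.701 = 0.5222 mg/L.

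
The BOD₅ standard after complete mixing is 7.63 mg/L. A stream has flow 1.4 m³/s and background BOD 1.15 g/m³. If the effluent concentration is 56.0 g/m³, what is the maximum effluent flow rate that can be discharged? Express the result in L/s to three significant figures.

Mass balance at complete mixing: C_std·(Q_w + Q_r) = Q_w·C_e + Q_r·C_b.
Rearranging, Q_w = Q_r·(C_std − C_b)/(C_e − C_std) = 1.4·(7.63 − 1.15) / (56 − 7.63) = 0.1876 m³/s.
= 187.6 L/s.

188 L/s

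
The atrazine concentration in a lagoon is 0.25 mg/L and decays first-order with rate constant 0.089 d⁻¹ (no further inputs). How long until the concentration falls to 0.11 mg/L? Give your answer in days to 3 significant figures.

t = ln(C₀/C)/k = ln(0.25/0.11)/0.089 = 0.821/0.089 = 9.225 d.

9.22 d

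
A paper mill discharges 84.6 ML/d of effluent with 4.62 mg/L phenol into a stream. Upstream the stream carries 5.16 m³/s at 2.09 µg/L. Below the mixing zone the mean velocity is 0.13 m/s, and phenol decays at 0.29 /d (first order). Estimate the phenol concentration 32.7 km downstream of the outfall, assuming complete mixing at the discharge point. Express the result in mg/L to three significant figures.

84.6 ML/d = 0.9792 m³/s.
2.09 µg/L = 0.00209 mg/L.
After complete mixing, C₀ = (0.9792·4.62 + 5.16·0.00209) / 6.139 = 0.7386 mg/L.
Travel time t = 3.27e+04 m / 0.13 m/s = 2.515e+05 s = 2.911 d.
C = 0.7386·exp(−0.29·2.911) = 0.7386·0.4299 = 0.3175 mg/L.

0.318 mg/L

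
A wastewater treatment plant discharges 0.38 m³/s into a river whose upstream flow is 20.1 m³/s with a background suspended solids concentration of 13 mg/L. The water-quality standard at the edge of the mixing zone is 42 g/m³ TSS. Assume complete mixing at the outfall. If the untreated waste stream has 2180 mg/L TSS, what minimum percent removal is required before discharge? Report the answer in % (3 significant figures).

27.7 %

Mass balance: 42·20.48 = 0.38·Cₑ + 20.1·13.
Cₑ = (860.2 − 261.3) / 0.38 = 1576 mg/L.
Required removal = 1 − 1576/2180 = 27.71 %.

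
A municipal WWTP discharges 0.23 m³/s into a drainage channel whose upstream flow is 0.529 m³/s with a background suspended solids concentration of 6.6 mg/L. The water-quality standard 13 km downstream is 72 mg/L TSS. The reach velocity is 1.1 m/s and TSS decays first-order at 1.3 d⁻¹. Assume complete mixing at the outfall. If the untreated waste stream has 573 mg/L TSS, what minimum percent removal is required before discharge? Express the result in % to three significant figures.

Travel time to the compliance point: t = 1.3e+04/1.1 = 1.182e+04 s = 0.1368 d; decay factor exp(−1.3·0.1368) = 0.8371.
So the concentration just after mixing may be at most 72/0.8371 = 86.01 mg/L.
Mass balance: 86.01·0.759 = 0.23·Cₑ + 0.529·6.6.
Cₑ = (65.28 − 3.491) / 0.23 = 268.7 mg/L.
Required removal = 1 − 268.7/573 = 53.11 %.

53.1 %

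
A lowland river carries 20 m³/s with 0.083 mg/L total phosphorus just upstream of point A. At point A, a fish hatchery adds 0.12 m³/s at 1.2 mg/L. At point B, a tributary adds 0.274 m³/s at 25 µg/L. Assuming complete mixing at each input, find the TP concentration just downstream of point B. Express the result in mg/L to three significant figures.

0.0888 mg/L

After input A: C = (20·0.083 + 0.12·1.2) / 20.12 = 0.08966 mg/L.
25 µg/L = 0.025 mg/L.
After input B: C = (20.12·0.08966 + 0.274·0.025) / 20.39 = 0.08879 mg/L.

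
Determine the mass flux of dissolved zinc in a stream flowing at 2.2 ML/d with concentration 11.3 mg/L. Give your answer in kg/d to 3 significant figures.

24.9 kg/d

2.2 ML/d = 0.02546 m³/s.
Mass flux = Q·C = 0.02546 m³/s × 11.3 g/m³ = 0.2877 g/s.
= 0.2877 g/s × 86.4 = 24.86 kg/d.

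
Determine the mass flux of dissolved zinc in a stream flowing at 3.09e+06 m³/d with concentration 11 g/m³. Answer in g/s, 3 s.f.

3.09e+06 m³/d = 35.76 m³/s.
Mass flux = Q·C = 35.76 m³/s × 11 g/m³ = 393.4 g/s.

393 g/s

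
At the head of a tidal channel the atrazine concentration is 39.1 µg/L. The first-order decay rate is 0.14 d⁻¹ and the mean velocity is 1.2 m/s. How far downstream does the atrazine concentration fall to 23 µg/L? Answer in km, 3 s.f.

393 km

From C = C₀·e^(−kt), t = ln(C₀/C)/k = ln(39.1/23)/0.14 = 0.5306/0.14 = 3.79 d.
Distance = v·t = 1.2 m/s × 3.275e+05 s = 3.93e+05 m = 393 km.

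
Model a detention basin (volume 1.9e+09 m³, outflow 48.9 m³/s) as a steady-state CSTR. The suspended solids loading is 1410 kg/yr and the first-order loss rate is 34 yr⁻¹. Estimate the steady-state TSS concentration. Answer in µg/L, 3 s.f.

Outflow Q = 48.9 m³/s × 3.156e+07 s/yr = 1.543e+09 m³/yr.
Steady-state CSTR mass balance: W = Q·C + k·V·C, so C = W/(Q + kV).
Q + kV = 1.543e+09 + 34·1.9e+09 = 6.614e+10 m³/yr.
C = 1410/6.614e+10 = 2.132e-08 kg/m³ = 2.132e-05 mg/L = 0.02132 µg/L.

0.0213 µg/L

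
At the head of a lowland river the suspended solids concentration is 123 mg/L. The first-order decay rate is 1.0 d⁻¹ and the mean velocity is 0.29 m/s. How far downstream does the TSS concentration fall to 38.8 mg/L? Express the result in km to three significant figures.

28.9 km

From C = C₀·e^(−kt), t = ln(C₀/C)/k = ln(123/38.8)/1.0 = 1.154/1.0 = 1.154 d.
Distance = v·t = 0.29 m/s × 9.969e+04 s = 2.891e+04 m = 28.91 km.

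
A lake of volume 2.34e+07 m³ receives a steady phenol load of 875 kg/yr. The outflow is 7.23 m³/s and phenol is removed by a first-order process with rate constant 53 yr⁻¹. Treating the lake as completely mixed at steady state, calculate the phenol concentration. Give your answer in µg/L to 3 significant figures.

Outflow Q = 7.23 m³/s × 3.156e+07 s/yr = 2.282e+08 m³/yr.
Steady-state CSTR mass balance: W = Q·C + k·V·C, so C = W/(Q + kV).
Q + kV = 2.282e+08 + 53·2.34e+07 = 1.468e+09 m³/yr.
C = 875/1.468e+09 = 5.959e-07 kg/m³ = 0.0005959 mg/L = 0.5959 µg/L.

0.596 µg/L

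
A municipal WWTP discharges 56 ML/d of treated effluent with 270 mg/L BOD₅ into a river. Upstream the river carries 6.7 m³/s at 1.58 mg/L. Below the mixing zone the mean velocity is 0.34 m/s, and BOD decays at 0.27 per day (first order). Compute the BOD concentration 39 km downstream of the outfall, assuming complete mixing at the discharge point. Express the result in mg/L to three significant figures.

17.6 mg/L

56 ML/d = 0.6481 m³/s.
After complete mixing, C₀ = (0.6481·270 + 6.7·1.58) / 7.348 = 25.26 mg/L.
Travel time t = 3.9e+04 m / 0.34 m/s = 1.147e+05 s = 1.328 d.
C = 25.26·exp(−0.27·1.328) = 25.26·0.6988 = 17.65 mg/L.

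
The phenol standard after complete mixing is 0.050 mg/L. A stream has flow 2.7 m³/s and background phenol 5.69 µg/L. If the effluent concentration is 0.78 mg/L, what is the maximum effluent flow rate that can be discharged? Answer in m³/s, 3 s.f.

0.164 m³/s

5.69 µg/L = 0.00569 mg/L.
Mass balance at complete mixing: C_std·(Q_w + Q_r) = Q_w·C_e + Q_r·C_b.
Rearranging, Q_w = Q_r·(C_std − C_b)/(C_e − C_std) = 2.7·(0.05 − 0.00569) / (0.78 − 0.05) = 0.1639 m³/s.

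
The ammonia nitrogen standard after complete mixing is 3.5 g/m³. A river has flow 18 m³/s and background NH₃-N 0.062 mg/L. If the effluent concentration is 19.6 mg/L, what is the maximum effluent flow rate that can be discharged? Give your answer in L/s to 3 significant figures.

3840 L/s

Mass balance at complete mixing: C_std·(Q_w + Q_r) = Q_w·C_e + Q_r·C_b.
Rearranging, Q_w = Q_r·(C_std − C_b)/(C_e − C_std) = 18·(3.5 − 0.062) / (19.6 − 3.5) = 3.844 m³/s.
= 3844 L/s.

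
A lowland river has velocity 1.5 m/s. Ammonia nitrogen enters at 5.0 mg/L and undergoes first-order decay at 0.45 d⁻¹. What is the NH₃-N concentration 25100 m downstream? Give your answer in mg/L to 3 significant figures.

4.58 mg/L

Travel time t = 25100 m / 1.5 m/s = 2.51e+04/1.5 = 1.673e+04 s = 0.1937 d.
First-order decay: C = 5.0·exp(−0.45·0.1937) = 5.0·0.9165 = 4.583 mg/L.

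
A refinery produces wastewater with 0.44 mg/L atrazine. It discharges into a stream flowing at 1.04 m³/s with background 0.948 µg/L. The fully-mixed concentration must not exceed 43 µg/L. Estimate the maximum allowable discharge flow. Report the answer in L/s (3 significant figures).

0.948 µg/L = 0.000948 mg/L.
43 µg/L = 0.043 mg/L.
Mass balance at complete mixing: C_std·(Q_w + Q_r) = Q_w·C_e + Q_r·C_b.
Rearranging, Q_w = Q_r·(C_std − C_b)/(C_e − C_std) = 1.04·(0.043 − 0.000948) / (0.44 − 0.043) = 0.1102 m³/s.
= 110.2 L/s.

110 L/s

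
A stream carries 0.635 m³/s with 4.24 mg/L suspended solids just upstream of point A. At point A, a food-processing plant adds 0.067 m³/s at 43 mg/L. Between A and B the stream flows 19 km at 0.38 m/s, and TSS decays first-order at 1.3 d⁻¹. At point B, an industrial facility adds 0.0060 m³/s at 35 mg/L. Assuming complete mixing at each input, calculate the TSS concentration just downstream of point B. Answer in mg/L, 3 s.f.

4.01 mg/L

After input A: C = (0.635·4.24 + 0.067·43) / 0.702 = 7.939 mg/L.
Over the 19 km reach to input B (t = 5e+04 s = 0.5787 d), decay gives C = 7.939·exp(−1.3·0.5787) = 3.742 mg/L.
After input B: C = (0.702·3.742 + 0.006·35) / 0.708 = 4.006 mg/L.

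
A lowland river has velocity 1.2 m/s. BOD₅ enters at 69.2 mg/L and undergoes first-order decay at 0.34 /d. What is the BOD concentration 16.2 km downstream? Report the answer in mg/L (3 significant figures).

65.6 mg/L

Travel time t = 16.2 km / 1.2 m/s = 1.62e+04/1.2 = 1.35e+04 s = 0.1562 d.
First-order decay: C = 69.2·exp(−0.34·0.1562) = 69.2·0.9483 = 65.62 mg/L.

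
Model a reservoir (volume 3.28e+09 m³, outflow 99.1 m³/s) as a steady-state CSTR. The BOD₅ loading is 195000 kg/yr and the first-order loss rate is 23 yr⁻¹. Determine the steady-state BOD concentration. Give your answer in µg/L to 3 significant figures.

Outflow Q = 99.1 m³/s × 3.156e+07 s/yr = 3.127e+09 m³/yr.
Steady-state CSTR mass balance: W = Q·C + k·V·C, so C = W/(Q + kV).
Q + kV = 3.127e+09 + 23·3.28e+09 = 7.857e+10 m³/yr.
C = 195000/7.857e+10 = 2.482e-06 kg/m³ = 0.002482 mg/L = 2.482 µg/L.

2.48 µg/L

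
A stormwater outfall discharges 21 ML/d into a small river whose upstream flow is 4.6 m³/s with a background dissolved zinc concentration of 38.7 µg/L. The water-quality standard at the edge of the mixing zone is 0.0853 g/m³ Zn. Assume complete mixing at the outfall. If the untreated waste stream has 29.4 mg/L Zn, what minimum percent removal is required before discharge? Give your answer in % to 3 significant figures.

21 ML/d = 0.2431 m³/s.
38.7 µg/L = 0.0387 mg/L.
Mass balance: 0.0853·4.843 = 0.2431·Cₑ + 4.6·0.0387.
Cₑ = (0.4131 − 0.178) / 0.2431 = 0.9672 mg/L.
Required removal = 1 − 0.9672/29.4 = 96.71 %.

96.7 %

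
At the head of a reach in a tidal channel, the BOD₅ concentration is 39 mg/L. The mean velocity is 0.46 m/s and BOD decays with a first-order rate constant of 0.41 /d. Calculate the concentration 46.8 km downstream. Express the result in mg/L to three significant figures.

Travel time t = 46.8 km / 0.46 m/s = 4.68e+04/0.46 = 1.017e+05 s = 1.178 d.
First-order decay: C = 39·exp(−0.41·1.178) = 39·0.6171 = 24.07 mg/L.

24.1 mg/L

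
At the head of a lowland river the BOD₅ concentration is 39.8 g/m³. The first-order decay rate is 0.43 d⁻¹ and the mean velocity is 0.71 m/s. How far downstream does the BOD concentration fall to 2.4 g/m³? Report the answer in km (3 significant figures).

From C = C₀·e^(−kt), t = ln(C₀/C)/k = ln(39.8/2.4)/0.43 = 2.808/0.43 = 6.531 d.
Distance = v·t = 0.71 m/s × 5.643e+05 s = 4.006e+05 m = 400.6 km.

401 km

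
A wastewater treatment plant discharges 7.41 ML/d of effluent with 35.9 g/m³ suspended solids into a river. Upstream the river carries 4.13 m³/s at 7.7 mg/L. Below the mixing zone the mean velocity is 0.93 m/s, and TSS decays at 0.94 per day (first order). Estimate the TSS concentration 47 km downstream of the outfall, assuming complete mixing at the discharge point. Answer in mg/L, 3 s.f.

4.77 mg/L

7.41 ML/d = 0.08576 m³/s.
After complete mixing, C₀ = (0.08576·35.9 + 4.13·7.7) / 4.216 = 8.274 mg/L.
Travel time t = 4.7e+04 m / 0.93 m/s = 5.054e+04 s = 0.5849 d.
C = 8.274·exp(−0.94·0.5849) = 8.274·0.577 = 4.774 mg/L.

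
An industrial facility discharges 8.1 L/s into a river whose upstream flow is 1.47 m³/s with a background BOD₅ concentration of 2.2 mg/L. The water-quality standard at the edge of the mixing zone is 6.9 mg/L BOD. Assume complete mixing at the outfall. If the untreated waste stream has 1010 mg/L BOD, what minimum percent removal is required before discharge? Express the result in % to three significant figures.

8.1 L/s = 0.0081 m³/s.
Mass balance: 6.9·1.478 = 0.0081·Cₑ + 1.47·2.2.
Cₑ = (10.2 − 3.234) / 0.0081 = 859.9 mg/L.
Required removal = 1 − 859.9/1010 = 14.87 %.

14.9 %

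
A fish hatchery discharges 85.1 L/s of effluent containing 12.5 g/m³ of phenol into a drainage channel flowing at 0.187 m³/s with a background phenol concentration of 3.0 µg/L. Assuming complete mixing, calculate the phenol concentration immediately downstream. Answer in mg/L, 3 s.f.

3.91 mg/L

85.1 L/s = 0.0851 m³/s.
3.0 µg/L = 0.003 mg/L.
By mass balance at complete mixing, C = (0.0851·12.5 + 0.187·0.003) / (0.0851 + 0.187) = 1.064/0.2721 = 3.911 mg/L.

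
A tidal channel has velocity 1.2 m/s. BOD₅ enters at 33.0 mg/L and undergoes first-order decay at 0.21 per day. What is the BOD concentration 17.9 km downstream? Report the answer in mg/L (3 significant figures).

Travel time t = 17.9 km / 1.2 m/s = 1.79e+04/1.2 = 1.492e+04 s = 0.1726 d.
First-order decay: C = 33.0·exp(−0.21·0.1726) = 33.0·0.9644 = 31.82 mg/L.

31.8 mg/L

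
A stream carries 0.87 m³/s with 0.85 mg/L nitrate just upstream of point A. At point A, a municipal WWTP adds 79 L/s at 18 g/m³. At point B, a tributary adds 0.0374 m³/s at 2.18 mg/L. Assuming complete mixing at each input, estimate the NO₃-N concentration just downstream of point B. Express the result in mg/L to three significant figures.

2.27 mg/L

79 L/s = 0.079 m³/s.
After input A: C = (0.87·0.85 + 0.079·18) / 0.949 = 2.278 mg/L.
After input B: C = (0.949·2.278 + 0.0374·2.18) / 0.9864 = 2.274 mg/L.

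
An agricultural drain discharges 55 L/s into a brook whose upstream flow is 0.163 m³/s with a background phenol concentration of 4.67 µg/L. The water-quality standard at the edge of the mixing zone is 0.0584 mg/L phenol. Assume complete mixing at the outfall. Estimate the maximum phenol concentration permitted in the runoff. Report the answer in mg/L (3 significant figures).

55 L/s = 0.055 m³/s.
4.67 µg/L = 0.00467 mg/L.
Mass balance: 0.0584·0.218 = 0.055·Cₑ + 0.163·0.00467.
Cₑ = (0.01273 − 0.0007612) / 0.055 = 0.2176 mg/L.

0.218 mg/L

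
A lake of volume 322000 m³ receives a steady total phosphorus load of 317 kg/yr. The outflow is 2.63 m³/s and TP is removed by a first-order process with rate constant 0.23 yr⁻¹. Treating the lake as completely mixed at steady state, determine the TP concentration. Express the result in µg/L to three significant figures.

3.82 µg/L

Outflow Q = 2.63 m³/s × 3.156e+07 s/yr = 8.3e+07 m³/yr.
Steady-state CSTR mass balance: W = Q·C + k·V·C, so C = W/(Q + kV).
Q + kV = 8.3e+07 + 0.23·322000 = 8.307e+07 m³/yr.
C = 317/8.307e+07 = 3.816e-06 kg/m³ = 0.003816 mg/L = 3.816 µg/L.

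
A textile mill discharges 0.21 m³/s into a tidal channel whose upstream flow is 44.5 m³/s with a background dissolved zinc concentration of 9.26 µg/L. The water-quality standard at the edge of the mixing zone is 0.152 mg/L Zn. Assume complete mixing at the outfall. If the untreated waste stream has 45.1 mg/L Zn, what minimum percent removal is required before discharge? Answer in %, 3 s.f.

9.26 µg/L = 0.00926 mg/L.
Mass balance: 0.152·44.71 = 0.21·Cₑ + 44.5·0.00926.
Cₑ = (6.796 − 0.4121) / 0.21 = 30.4 mg/L.
Required removal = 1 − 30.4/45.1 = 32.6 %.

32.6 %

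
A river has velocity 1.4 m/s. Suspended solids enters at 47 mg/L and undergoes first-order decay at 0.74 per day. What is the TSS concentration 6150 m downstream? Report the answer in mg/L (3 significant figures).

45.3 mg/L

Travel time t = 6150 m / 1.4 m/s = 6150/1.4 = 4393 s = 0.05084 d.
First-order decay: C = 47·exp(−0.74·0.05084) = 47·0.9631 = 45.26 mg/L.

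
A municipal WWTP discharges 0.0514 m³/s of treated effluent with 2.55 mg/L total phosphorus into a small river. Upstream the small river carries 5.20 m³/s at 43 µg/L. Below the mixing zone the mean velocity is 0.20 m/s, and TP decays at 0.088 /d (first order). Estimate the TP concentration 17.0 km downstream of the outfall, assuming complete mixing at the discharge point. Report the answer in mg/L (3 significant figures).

0.0619 mg/L

43 µg/L = 0.043 mg/L.
After complete mixing, C₀ = (0.0514·2.55 + 5.2·0.043) / 5.251 = 0.06754 mg/L.
Travel time t = 1.7e+04 m / 0.20 m/s = 8.5e+04 s = 0.9838 d.
C = 0.06754·exp(−0.088·0.9838) = 0.06754·0.9171 = 0.06194 mg/L.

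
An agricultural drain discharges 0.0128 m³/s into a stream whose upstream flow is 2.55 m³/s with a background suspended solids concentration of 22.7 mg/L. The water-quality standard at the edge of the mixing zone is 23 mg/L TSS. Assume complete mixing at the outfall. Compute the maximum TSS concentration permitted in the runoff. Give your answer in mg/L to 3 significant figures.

Mass balance: 23·2.563 = 0.0128·Cₑ + 2.55·22.7.
Cₑ = (58.94 − 57.88) / 0.0128 = 82.77 mg/L.

82.8 mg/L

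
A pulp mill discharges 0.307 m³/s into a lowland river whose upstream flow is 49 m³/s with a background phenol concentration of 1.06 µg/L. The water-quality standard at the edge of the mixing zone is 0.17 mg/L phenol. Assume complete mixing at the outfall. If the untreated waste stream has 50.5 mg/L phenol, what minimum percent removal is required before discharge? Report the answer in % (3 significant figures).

1.06 µg/L = 0.00106 mg/L.
Mass balance: 0.17·49.31 = 0.307·Cₑ + 49·0.00106.
Cₑ = (8.382 − 0.05194) / 0.307 = 27.13 mg/L.
Required removal = 1 − 27.13/50.5 = 46.27 %.

46.3 %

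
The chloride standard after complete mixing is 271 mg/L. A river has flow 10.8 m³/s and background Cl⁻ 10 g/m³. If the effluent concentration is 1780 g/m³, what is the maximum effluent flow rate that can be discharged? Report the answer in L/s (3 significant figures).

1870 L/s

Mass balance at complete mixing: C_std·(Q_w + Q_r) = Q_w·C_e + Q_r·C_b.
Rearranging, Q_w = Q_r·(C_std − C_b)/(C_e − C_std) = 10.8·(271 − 10) / (1780 − 271) = 1.868 m³/s.
= 1868 L/s.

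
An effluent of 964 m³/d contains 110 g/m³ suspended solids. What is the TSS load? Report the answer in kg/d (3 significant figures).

106 kg/d

964 m³/d = 0.01116 m³/s.
Mass flux = Q·C = 0.01116 m³/s × 110 g/m³ = 1.227 g/s.
= 1.227 g/s × 86.4 = 106 kg/d.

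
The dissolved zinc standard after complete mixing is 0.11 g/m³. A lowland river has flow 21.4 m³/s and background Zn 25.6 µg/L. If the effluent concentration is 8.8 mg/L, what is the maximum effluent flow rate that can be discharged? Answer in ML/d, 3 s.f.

25.6 µg/L = 0.0256 mg/L.
Mass balance at complete mixing: C_std·(Q_w + Q_r) = Q_w·C_e + Q_r·C_b.
Rearranging, Q_w = Q_r·(C_std − C_b)/(C_e − C_std) = 21.4·(0.11 − 0.0256) / (8.8 − 0.11) = 0.2078 m³/s.
= 17.96 ML/d.

18.0 ML/d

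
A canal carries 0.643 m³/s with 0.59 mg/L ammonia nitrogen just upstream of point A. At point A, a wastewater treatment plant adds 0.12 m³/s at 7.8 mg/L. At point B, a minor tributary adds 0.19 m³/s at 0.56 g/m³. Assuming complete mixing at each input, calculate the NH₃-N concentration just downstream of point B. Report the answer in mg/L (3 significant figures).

After input A: C = (0.643·0.59 + 0.12·7.8) / 0.763 = 1.724 mg/L.
After input B: C = (0.763·1.724 + 0.19·0.56) / 0.953 = 1.492 mg/L.

1.49 mg/L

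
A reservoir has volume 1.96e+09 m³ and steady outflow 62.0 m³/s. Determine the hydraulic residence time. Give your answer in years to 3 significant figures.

Q = 62.0 m³/s × 3.156e+07 s/yr = 1.957e+09 m³/yr.
Hydraulic residence time τ = V/Q = 1.96e+09/1.957e+09 = 1.002 yr.

1.00 yr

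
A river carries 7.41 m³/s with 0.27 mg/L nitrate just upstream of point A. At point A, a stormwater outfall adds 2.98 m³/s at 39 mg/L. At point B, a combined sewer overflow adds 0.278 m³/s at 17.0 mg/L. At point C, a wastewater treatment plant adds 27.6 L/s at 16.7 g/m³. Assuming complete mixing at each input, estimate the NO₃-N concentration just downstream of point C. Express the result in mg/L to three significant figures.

11.5 mg/L

After input A: C = (7.41·0.27 + 2.98·39) / 10.39 = 11.38 mg/L.
After input B: C = (10.39·11.38 + 0.278·17) / 10.67 = 11.52 mg/L.
27.6 L/s = 0.0276 m³/s.
After input C: C = (10.67·11.52 + 0.0276·16.7) / 10.7 = 11.54 mg/L.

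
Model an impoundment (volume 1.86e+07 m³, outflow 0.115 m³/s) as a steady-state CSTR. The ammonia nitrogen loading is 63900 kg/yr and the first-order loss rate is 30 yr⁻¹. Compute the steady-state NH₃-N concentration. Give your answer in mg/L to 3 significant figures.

Outflow Q = 0.115 m³/s × 3.156e+07 s/yr = 3.629e+06 m³/yr.
Steady-state CSTR mass balance: W = Q·C + k·V·C, so C = W/(Q + kV).
Q + kV = 3.629e+06 + 30·1.86e+07 = 5.616e+08 m³/yr.
C = 63900/5.616e+08 = 0.0001138 kg/m³ = 0.1138 mg/L.

0.114 mg/L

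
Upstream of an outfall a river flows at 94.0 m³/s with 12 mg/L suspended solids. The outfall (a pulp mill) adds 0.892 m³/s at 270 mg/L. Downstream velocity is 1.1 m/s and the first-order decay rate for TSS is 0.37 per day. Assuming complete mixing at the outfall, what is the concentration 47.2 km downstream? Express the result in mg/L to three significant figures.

After complete mixing, C₀ = (0.892·270 + 94·12) / 94.89 = 14.43 mg/L.
Travel time t = 4.72e+04 m / 1.1 m/s = 4.291e+04 s = 0.4966 d.
C = 14.43·exp(−0.37·0.4966) = 14.43·0.8321 = 12 mg/L.

12.0 mg/L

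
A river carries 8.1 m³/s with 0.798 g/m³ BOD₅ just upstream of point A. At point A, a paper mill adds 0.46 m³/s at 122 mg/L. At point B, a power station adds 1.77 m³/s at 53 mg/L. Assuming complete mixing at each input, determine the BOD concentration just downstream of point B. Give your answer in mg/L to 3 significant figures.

15.1 mg/L

After input A: C = (8.1·0.798 + 0.46·122) / 8.56 = 7.311 mg/L.
After input B: C = (8.56·7.311 + 1.77·53) / 10.33 = 15.14 mg/L.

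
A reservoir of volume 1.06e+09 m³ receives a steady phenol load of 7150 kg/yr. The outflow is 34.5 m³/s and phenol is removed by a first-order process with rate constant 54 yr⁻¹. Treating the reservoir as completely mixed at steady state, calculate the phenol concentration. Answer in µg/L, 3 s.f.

0.123 µg/L

Outflow Q = 34.5 m³/s × 3.156e+07 s/yr = 1.089e+09 m³/yr.
Steady-state CSTR mass balance: W = Q·C + k·V·C, so C = W/(Q + kV).
Q + kV = 1.089e+09 + 54·1.06e+09 = 5.833e+10 m³/yr.
C = 7150/5.833e+10 = 1.226e-07 kg/m³ = 0.0001226 mg/L = 0.1226 µg/L.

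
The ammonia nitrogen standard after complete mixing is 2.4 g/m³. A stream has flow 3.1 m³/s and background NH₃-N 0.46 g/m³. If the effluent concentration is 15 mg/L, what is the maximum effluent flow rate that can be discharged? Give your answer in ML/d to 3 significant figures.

Mass balance at complete mixing: C_std·(Q_w + Q_r) = Q_w·C_e + Q_r·C_b.
Rearranging, Q_w = Q_r·(C_std − C_b)/(C_e − C_std) = 3.1·(2.4 − 0.46) / (15 − 2.4) = 0.4773 m³/s.
= 41.24 ML/d.

41.2 ML/d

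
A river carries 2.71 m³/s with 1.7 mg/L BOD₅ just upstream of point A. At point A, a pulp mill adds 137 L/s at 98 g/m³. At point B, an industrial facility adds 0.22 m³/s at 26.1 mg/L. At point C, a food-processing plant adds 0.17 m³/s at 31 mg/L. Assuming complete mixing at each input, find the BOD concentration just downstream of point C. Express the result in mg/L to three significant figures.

8.97 mg/L

137 L/s = 0.137 m³/s.
After input A: C = (2.71·1.7 + 0.137·98) / 2.847 = 6.334 mg/L.
After input B: C = (2.847·6.334 + 0.22·26.1) / 3.067 = 7.752 mg/L.
After input C: C = (3.067·7.752 + 0.17·31) / 3.237 = 8.973 mg/L.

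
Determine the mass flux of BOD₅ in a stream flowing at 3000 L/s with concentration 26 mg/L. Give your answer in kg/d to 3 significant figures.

3000 L/s = 3 m³/s.
Mass flux = Q·C = 3 m³/s × 26 g/m³ = 78 g/s.
= 78 g/s × 86.4 = 6739 kg/d.

6740 kg/d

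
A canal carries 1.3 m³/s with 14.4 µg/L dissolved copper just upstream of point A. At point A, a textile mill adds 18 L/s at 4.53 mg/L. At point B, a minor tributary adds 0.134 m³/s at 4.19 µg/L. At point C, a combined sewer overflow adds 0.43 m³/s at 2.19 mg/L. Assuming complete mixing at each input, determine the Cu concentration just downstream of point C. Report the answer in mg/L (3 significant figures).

14.4 µg/L = 0.0144 mg/L.
18 L/s = 0.018 m³/s.
After input A: C = (1.3·0.0144 + 0.018·4.53) / 1.318 = 0.07607 mg/L.
4.19 µg/L = 0.00419 mg/L.
After input B: C = (1.318·0.07607 + 0.134·0.00419) / 1.452 = 0.06944 mg/L.
After input C: C = (1.452·0.06944 + 0.43·2.19) / 1.882 = 0.5539 mg/L.

0.554 mg/L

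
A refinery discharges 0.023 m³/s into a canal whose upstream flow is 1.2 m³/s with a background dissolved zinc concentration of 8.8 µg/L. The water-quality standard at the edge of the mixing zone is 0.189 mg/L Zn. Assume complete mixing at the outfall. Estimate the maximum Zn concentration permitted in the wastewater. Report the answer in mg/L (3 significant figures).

9.59 mg/L

8.8 µg/L = 0.0088 mg/L.
Mass balance: 0.189·1.223 = 0.023·Cₑ + 1.2·0.0088.
Cₑ = (0.2311 − 0.01056) / 0.023 = 9.591 mg/L.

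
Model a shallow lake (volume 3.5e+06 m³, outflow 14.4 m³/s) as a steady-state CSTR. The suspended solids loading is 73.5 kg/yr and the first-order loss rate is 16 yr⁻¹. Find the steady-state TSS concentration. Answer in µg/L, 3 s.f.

0.144 µg/L

Outflow Q = 14.4 m³/s × 3.156e+07 s/yr = 4.544e+08 m³/yr.
Steady-state CSTR mass balance: W = Q·C + k·V·C, so C = W/(Q + kV).
Q + kV = 4.544e+08 + 16·3.5e+06 = 5.104e+08 m³/yr.
C = 73.5/5.104e+08 = 1.44e-07 kg/m³ = 0.000144 mg/L = 0.144 µg/L.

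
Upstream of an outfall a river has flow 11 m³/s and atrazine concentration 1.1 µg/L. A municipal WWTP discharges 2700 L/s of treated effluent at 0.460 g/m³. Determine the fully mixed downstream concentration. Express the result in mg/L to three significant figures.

0.0915 mg/L

2700 L/s = 2.7 m³/s.
1.1 µg/L = 0.0011 mg/L.
Conservation of mass across the mixing zone: C = (2.7·0.46 + 11·0.0011) / (2.7 + 11) = 1.254/13.7 = 0.09154 mg/L.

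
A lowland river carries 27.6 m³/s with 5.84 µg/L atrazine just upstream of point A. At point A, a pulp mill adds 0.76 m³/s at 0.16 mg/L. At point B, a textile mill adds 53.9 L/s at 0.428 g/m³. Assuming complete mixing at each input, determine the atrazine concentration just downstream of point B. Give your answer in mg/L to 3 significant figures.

0.0108 mg/L

5.84 µg/L = 0.00584 mg/L.
After input A: C = (27.6·0.00584 + 0.76·0.16) / 28.36 = 0.009971 mg/L.
53.9 L/s = 0.0539 m³/s.
After input B: C = (28.36·0.009971 + 0.0539·0.428) / 28.41 = 0.01076 mg/L.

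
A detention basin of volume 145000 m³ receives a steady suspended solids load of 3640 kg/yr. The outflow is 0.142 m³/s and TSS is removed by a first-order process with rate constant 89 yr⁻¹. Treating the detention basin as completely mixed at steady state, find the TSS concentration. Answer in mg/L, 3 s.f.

0.209 mg/L

Outflow Q = 0.142 m³/s × 3.156e+07 s/yr = 4.481e+06 m³/yr.
Steady-state CSTR mass balance: W = Q·C + k·V·C, so C = W/(Q + kV).
Q + kV = 4.481e+06 + 89·145000 = 1.739e+07 m³/yr.
C = 3640/1.739e+07 = 0.0002094 kg/m³ = 0.2094 mg/L.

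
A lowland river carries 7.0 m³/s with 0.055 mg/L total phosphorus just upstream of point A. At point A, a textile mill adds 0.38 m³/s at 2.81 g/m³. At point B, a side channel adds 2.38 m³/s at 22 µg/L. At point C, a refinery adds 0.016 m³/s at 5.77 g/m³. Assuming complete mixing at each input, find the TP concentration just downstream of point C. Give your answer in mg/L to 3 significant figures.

0.163 mg/L

After input A: C = (7·0.055 + 0.38·2.81) / 7.38 = 0.1969 mg/L.
22 µg/L = 0.022 mg/L.
After input B: C = (7.38·0.1969 + 2.38·0.022) / 9.76 = 0.1542 mg/L.
After input C: C = (9.76·0.1542 + 0.016·5.77) / 9.776 = 0.1634 mg/L.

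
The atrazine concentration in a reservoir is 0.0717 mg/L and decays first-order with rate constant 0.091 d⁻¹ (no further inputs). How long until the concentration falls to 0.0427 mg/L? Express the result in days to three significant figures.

5.70 d

t = ln(C₀/C)/k = ln(0.0717/0.0427)/0.091 = 0.5183/0.091 = 5.696 d.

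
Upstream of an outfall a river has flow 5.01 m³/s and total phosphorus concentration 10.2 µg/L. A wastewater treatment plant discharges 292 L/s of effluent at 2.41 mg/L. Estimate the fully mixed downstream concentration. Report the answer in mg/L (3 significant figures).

292 L/s = 0.292 m³/s.
10.2 µg/L = 0.0102 mg/L.
By mass balance at complete mixing, C = (0.292·2.41 + 5.01·0.0102) / (0.292 + 5.01) = 0.7548/5.302 = 0.1424 mg/L.

0.142 mg/L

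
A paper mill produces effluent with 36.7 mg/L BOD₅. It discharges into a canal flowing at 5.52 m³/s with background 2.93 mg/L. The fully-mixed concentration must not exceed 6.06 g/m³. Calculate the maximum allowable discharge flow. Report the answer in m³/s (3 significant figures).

0.564 m³/s

Mass balance at complete mixing: C_std·(Q_w + Q_r) = Q_w·C_e + Q_r·C_b.
Rearranging, Q_w = Q_r·(C_std − C_b)/(C_e − C_std) = 5.52·(6.06 − 2.93) / (36.7 − 6.06) = 0.5639 m³/s.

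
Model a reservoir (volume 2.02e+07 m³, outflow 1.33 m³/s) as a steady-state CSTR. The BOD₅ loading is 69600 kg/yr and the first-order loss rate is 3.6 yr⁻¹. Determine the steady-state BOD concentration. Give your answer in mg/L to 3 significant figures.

0.607 mg/L

Outflow Q = 1.33 m³/s × 3.156e+07 s/yr = 4.197e+07 m³/yr.
Steady-state CSTR mass balance: W = Q·C + k·V·C, so C = W/(Q + kV).
Q + kV = 4.197e+07 + 3.6·2.02e+07 = 1.147e+08 m³/yr.
C = 69600/1.147e+08 = 0.0006068 kg/m³ = 0.6068 mg/L.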